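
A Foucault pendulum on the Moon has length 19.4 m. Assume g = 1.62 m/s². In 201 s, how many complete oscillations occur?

9

T = 2π√(L/g) = 2π√(19.4/1.62) = 21.74 s.
Number of complete oscillations = ⌊201/21.74⌋ = ⌊9.244⌋ = 9.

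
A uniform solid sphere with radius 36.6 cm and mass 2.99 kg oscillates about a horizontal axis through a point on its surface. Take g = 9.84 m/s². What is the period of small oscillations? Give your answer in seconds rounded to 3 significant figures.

I_cm = (2/5)mr² = 0.1602 kg·m². The pivot is at distance d = 0.366 m from the centre of mass.
By the parallel-axis theorem, I = I_cm + md² = 0.1602 + 0.4005 = 0.5607 kg·m².
T = 2π√(I/(mgd)) = 2π√(0.5607/(2.99 × 9.84 × 0.366)) = 1.43 s.

1.43 s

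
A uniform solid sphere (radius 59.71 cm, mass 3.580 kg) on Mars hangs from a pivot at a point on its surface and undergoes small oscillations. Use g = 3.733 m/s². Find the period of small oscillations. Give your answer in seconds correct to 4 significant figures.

I_cm = (2/5)mr² = 0.51055 kg·m². The pivot is at distance d = 0.5971 m from the centre of mass.
By the parallel-axis theorem, I = I_cm + md² = 0.51055 + 1.2764 = 1.7869 kg·m².
T = 2π√(I/(mgd)) = 2π√(1.7869/(3.580 × 3.733 × 0.5971)) = 2.973 s.

2.973 s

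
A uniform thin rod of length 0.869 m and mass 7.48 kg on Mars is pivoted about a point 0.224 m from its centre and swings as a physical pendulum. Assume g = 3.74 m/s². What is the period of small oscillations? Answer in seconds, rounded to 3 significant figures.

2.31 s

For a physical pendulum T = 2π√(I/(mgd)), with d = 0.2240 m from pivot to centre of mass.
I_cm = mL²/12 = 7.48 × 0.869²/12 = 0.4707 kg·m²; I = I_cm + md² = 0.4707 + 7.48 × 0.2240² = 0.8460 kg·m².
T = 2π√(0.8460/(7.48 × 3.74 × 0.2240)) = 2.31 s.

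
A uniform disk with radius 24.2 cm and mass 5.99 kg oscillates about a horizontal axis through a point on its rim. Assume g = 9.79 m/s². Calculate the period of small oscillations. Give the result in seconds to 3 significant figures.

1.21 s

I_cm = ½mr² = 0.1754 kg·m². The pivot is at distance d = 0.242 m from the centre of mass.
By the parallel-axis theorem, I = I_cm + md² = 0.1754 + 0.3508 = 0.5262 kg·m².
T = 2π√(I/(mgd)) = 2π√(0.5262/(5.99 × 9.79 × 0.242)) = 1.21 s.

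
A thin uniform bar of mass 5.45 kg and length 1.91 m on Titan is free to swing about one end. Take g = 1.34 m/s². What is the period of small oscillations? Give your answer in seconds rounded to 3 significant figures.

For a physical pendulum T = 2π√(I/(mgd)), with d = 0.9550 m from pivot to centre of mass.
I_cm = mL²/12 = 5.45 × 1.91²/12 = 1.657 kg·m²; I = I_cm + md² = 1.657 + 5.45 × 0.9550² = 6.627 kg·m².
T = 2π√(6.627/(5.45 × 1.34 × 0.9550)) = 6.12 s.

6.12 s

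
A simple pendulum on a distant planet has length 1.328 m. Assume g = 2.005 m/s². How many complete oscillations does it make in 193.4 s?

37

T = 2π√(L/g) = 2π√(1.328/2.005) = 5.1135 s.
Number of complete oscillations = ⌊193.4/5.1135⌋ = ⌊37.821⌋ = 37.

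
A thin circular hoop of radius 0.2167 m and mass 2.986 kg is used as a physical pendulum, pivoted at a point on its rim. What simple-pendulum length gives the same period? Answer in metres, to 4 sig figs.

The equivalent simple-pendulum length is L_eq = I/(md), where I is about the pivot and d = 0.21670 m.
I_cm = mR² = 0.14022 kg·m², so I = I_cm + md² = 0.14022 + 0.14022 = 0.28044 kg·m².
L_eq = 0.28044/(2.986 × 0.21670) = 0.4334 m.

0.4334 m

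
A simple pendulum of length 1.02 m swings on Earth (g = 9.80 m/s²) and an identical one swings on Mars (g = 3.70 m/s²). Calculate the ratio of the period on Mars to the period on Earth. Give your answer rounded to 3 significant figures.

T ∝ 1/√g, so T₂/T₁ = √(g₁/g₂) = √(9.80/3.70) = 1.63.

1.63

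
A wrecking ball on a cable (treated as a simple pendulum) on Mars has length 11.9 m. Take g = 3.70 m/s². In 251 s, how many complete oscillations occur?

T = 2π√(L/g) = 2π√(11.9/3.70) = 11.27 s.
Number of complete oscillations = ⌊251/11.27⌋ = ⌊22.28⌋ = 22.

22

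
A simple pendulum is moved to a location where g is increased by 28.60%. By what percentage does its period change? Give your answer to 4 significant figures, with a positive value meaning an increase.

-11.82%

T ∝ 1/√g, so T'/T = 1/√(1.2860) = 0.88182.
Percentage change in T = (0.88182 − 1) × 100% = -11.82%.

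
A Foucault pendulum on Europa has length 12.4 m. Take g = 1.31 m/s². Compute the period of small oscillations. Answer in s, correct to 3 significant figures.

19.3 s

T = 2π√(L/g) = 2π√(12.4/1.31) = 2π × 3.077 = 19.3 s.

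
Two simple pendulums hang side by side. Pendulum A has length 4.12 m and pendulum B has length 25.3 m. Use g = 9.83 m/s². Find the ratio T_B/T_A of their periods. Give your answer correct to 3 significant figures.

2.48

T ∝ √L, so T_B/T_A = √(L_B/L_A) = √(25.3/4.12) = 2.48.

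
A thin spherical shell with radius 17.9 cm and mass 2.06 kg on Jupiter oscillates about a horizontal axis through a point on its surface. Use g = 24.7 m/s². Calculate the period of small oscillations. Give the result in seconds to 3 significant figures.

0.691 s

I_cm = (2/3)mr² = 0.04400 kg·m². The pivot is at distance d = 0.179 m from the centre of mass.
By the parallel-axis theorem, I = I_cm + md² = 0.04400 + 0.06600 = 0.1100 kg·m².
T = 2π√(I/(mgd)) = 2π√(0.1100/(2.06 × 24.7 × 0.179)) = 0.691 s.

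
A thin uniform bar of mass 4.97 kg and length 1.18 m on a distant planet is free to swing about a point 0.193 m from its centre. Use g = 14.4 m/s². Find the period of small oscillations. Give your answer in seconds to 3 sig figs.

For a physical pendulum T = 2π√(I/(mgd)), with d = 0.1930 m from pivot to centre of mass.
I_cm = mL²/12 = 4.97 × 1.18²/12 = 0.5767 kg·m²; I = I_cm + md² = 0.5767 + 4.97 × 0.1930² = 0.7618 kg·m².
T = 2π√(0.7618/(4.97 × 14.4 × 0.1930)) = 1.48 s.

1.48 s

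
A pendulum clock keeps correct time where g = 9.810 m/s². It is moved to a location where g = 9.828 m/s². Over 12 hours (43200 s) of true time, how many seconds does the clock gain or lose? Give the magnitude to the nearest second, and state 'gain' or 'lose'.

The clock's period scales as T ∝ 1/√g, so T'/T = √(9.810/9.828) = 0.999084.
In 43200 s of true time the clock registers 43200/0.999084 = 43239.6 s, so it gains 40 s.

gain 40 s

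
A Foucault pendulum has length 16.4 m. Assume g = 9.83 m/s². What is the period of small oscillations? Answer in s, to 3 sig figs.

T = 2π√(L/g) = 2π√(16.4/9.83) = 2π × 1.292 = 8.12 s.

8.12 s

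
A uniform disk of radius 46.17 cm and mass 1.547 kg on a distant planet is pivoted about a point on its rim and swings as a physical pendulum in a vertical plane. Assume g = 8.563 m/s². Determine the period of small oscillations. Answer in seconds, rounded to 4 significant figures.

1.787 s

I_cm = ½mr² = 0.16488 kg·m². The pivot is at distance d = 0.4617 m from the centre of mass.
By the parallel-axis theorem, I = I_cm + md² = 0.16488 + 0.32977 = 0.49465 kg·m².
T = 2π√(I/(mgd)) = 2π√(0.49465/(1.547 × 8.563 × 0.4617)) = 1.787 s.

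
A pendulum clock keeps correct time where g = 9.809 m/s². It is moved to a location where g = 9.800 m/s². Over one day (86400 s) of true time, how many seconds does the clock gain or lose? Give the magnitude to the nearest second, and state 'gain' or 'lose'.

The clock's period scales as T ∝ 1/√g, so T'/T = √(9.809/9.800) = 1.00046.
In 86400 s of true time the clock registers 86400/1.00046 = 86360.4 s, so it loses 40 s.

lose 40 s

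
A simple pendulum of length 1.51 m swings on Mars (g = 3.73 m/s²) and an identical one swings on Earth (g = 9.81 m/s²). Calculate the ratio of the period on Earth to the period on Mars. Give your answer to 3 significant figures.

0.617

T ∝ 1/√g, so T₂/T₁ = √(g₁/g₂) = √(3.73/9.81) = 0.617.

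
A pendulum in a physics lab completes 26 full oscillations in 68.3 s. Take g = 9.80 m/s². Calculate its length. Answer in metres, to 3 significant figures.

T = 68.3/26 = 2.627 s.
From T = 2π√(L/g), L = gT²/(4π²) = 9.80 × 2.627²/(4π²) = 1.71 m.

1.71 m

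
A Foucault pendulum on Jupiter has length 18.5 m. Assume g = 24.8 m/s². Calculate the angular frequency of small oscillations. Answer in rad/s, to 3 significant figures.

1.16 rad/s

ω = √(g/L) = √(24.8/18.5) = 1.16 rad/s.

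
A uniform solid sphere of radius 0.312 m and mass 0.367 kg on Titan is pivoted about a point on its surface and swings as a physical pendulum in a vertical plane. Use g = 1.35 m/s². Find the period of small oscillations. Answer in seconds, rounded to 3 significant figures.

I_cm = (2/5)mr² = 0.01429 kg·m². The pivot is at distance d = 0.312 m from the centre of mass.
By the parallel-axis theorem, I = I_cm + md² = 0.01429 + 0.03573 = 0.05002 kg·m².
T = 2π√(I/(mgd)) = 2π√(0.05002/(0.367 × 1.35 × 0.312)) = 3.57 s.

3.57 s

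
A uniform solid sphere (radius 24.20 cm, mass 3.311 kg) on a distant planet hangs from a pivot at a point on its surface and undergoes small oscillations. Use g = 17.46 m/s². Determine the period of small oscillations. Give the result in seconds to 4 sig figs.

0.8752 s

I_cm = (2/5)mr² = 0.077562 kg·m². The pivot is at distance d = 0.2420 m from the centre of mass.
By the parallel-axis theorem, I = I_cm + md² = 0.077562 + 0.19391 = 0.27147 kg·m².
T = 2π√(I/(mgd)) = 2π√(0.27147/(3.311 × 17.46 × 0.2420)) = 0.8752 s.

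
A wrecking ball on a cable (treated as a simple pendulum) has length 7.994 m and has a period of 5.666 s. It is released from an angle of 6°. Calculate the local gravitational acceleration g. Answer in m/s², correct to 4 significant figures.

9.830 m/s²

From T = 2π√(L/g), g = 4π²L/T² = 4π² × 7.994/5.6660² = 9.830 m/s².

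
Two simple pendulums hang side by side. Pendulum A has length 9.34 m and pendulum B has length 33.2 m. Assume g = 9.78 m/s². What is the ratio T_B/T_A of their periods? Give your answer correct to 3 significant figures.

T ∝ √L, so T_B/T_A = √(L_B/L_A) = √(33.2/9.34) = 1.89.

1.89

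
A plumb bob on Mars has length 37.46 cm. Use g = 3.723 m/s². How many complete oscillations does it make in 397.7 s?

T = 2π√(L/g) = 2π√(0.3746/3.723) = 1.9930 s.
Number of complete oscillations = ⌊397.7/1.9930⌋ = ⌊199.54⌋ = 199.

199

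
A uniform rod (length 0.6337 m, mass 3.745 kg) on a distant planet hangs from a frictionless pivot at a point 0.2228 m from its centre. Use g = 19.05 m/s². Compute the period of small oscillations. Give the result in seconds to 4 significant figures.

0.8792 s

For a physical pendulum T = 2π√(I/(mgd)), with d = 0.22280 m from pivot to centre of mass.
I_cm = mL²/12 = 3.745 × 0.6337²/12 = 0.12533 kg·m²; I = I_cm + md² = 0.12533 + 3.745 × 0.22280² = 0.31123 kg·m².
T = 2π√(0.31123/(3.745 × 19.05 × 0.22280)) = 0.8792 s.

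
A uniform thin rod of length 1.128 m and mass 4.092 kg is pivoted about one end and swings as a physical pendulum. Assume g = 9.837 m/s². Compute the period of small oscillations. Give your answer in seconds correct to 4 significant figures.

For a physical pendulum T = 2π√(I/(mgd)), with d = 0.56400 m from pivot to centre of mass.
I_cm = mL²/12 = 4.092 × 1.128²/12 = 0.43388 kg·m²; I = I_cm + md² = 0.43388 + 4.092 × 0.56400² = 1.7355 kg·m².
T = 2π√(1.7355/(4.092 × 9.837 × 0.56400)) = 1.737 s.

1.737 s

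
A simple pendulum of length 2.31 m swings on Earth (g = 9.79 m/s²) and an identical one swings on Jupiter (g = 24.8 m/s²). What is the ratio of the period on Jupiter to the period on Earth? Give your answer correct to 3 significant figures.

T ∝ 1/√g, so T₂/T₁ = √(g₁/g₂) = √(9.79/24.8) = 0.628.

0.628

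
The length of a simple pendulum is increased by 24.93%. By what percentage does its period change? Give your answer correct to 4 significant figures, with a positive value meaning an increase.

11.77%

T ∝ √L, so T'/T = √(1.2493) = 1.1177.
Percentage change in T = (1.1177 − 1) × 100% = 11.77%.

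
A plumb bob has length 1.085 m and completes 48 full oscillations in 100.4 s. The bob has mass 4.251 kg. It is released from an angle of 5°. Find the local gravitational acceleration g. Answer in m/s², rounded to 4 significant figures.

9.790 m/s²

T = 100.4/48 = 2.0917 s.
From T = 2π√(L/g), g = 4π²L/T² = 4π² × 1.085/2.0917² = 9.790 m/s².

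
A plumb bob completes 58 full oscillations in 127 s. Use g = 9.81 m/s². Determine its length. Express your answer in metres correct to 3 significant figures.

1.19 m

T = 127/58 = 2.190 s.
From T = 2π√(L/g), L = gT²/(4π²) = 9.81 × 2.190²/(4π²) = 1.19 m.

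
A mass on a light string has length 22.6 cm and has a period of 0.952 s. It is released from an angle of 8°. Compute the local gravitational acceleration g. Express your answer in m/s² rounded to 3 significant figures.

9.84 m/s²

From T = 2π√(L/g), g = 4π²L/T² = 4π² × 0.226/0.9520² = 9.84 m/s².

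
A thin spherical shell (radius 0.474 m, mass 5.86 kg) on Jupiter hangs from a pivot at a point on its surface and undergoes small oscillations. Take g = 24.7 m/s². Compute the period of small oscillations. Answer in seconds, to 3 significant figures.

1.12 s

I_cm = (2/3)mr² = 0.8777 kg·m². The pivot is at distance d = 0.474 m from the centre of mass.
By the parallel-axis theorem, I = I_cm + md² = 0.8777 + 1.317 = 2.194 kg·m².
T = 2π√(I/(mgd)) = 2π√(2.194/(5.86 × 24.7 × 0.474)) = 1.12 s.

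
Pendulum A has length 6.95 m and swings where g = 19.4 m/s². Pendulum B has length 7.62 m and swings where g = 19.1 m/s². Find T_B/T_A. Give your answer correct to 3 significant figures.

T = 2π√(L/g), so T_B/T_A = √((L_B/g_B)/(L_A/g_A)) = √((7.62/19.1)/(6.95/19.4)) = 1.06.

1.06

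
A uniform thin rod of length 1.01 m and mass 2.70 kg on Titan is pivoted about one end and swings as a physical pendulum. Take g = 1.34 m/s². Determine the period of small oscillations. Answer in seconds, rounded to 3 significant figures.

4.45 s

For a physical pendulum T = 2π√(I/(mgd)), with d = 0.5050 m from pivot to centre of mass.
I_cm = mL²/12 = 2.70 × 1.01²/12 = 0.2295 kg·m²; I = I_cm + md² = 0.2295 + 2.70 × 0.5050² = 0.9181 kg·m².
T = 2π√(0.9181/(2.70 × 1.34 × 0.5050)) = 4.45 s.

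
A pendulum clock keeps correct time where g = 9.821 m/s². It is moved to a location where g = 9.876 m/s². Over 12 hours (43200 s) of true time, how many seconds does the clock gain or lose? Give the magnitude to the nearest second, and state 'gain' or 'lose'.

gain 121 s

The clock's period scales as T ∝ 1/√g, so T'/T = √(9.821/9.876) = 0.997212.
In 43200 s of true time the clock registers 43200/0.997212 = 43320.8 s, so it gains 121 s.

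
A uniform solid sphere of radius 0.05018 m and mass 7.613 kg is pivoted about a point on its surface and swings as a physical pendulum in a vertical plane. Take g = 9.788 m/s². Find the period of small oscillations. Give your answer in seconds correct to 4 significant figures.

0.5323 s

I_cm = (2/5)mr² = 0.0076679 kg·m². The pivot is at distance d = 0.05018 m from the centre of mass.
By the parallel-axis theorem, I = I_cm + md² = 0.0076679 + 0.019170 = 0.026838 kg·m².
T = 2π√(I/(mgd)) = 2π√(0.026838/(7.613 × 9.788 × 0.05018)) = 0.5323 s.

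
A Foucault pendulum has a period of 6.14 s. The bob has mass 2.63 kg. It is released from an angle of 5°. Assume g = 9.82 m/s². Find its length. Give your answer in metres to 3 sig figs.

From T = 2π√(L/g), L = gT²/(4π²) = 9.82 × 6.140²/(4π²) = 9.38 m.

9.38 m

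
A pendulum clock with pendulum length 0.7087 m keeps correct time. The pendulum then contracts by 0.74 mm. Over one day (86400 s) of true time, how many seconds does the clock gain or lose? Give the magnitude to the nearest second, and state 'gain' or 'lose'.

gain 45 s

T ∝ √L, so T'/T = √(0.70796/0.7087) = 0.999478.
In 86400 s of true time the clock registers 86400/0.999478 = 86445.1 s, so it gains 45 s.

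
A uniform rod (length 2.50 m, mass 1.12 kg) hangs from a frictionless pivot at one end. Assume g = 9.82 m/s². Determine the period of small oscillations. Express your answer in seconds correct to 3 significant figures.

For a physical pendulum T = 2π√(I/(mgd)), with d = 1.250 m from pivot to centre of mass.
I_cm = mL²/12 = 1.12 × 2.50²/12 = 0.5833 kg·m²; I = I_cm + md² = 0.5833 + 1.12 × 1.250² = 2.333 kg·m².
T = 2π√(2.333/(1.12 × 9.82 × 1.250)) = 2.59 s.

2.59 s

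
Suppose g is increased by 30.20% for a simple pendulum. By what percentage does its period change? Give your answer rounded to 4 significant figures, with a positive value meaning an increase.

-12.36%

T ∝ 1/√g, so T'/T = 1/√(1.3020) = 0.87638.
Percentage change in T = (0.87638 − 1) × 100% = -12.36%.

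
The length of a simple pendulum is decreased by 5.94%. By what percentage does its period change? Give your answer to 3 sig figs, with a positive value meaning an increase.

T ∝ √L, so T'/T = √(0.9406) = 0.9698.
Percentage change in T = (0.9698 − 1) × 100% = -3.02%.

-3.02%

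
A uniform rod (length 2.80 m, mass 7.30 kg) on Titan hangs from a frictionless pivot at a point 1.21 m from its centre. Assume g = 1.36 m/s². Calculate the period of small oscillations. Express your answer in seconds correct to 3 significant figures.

For a physical pendulum T = 2π√(I/(mgd)), with d = 1.210 m from pivot to centre of mass.
I_cm = mL²/12 = 7.30 × 2.80²/12 = 4.769 kg·m²; I = I_cm + md² = 4.769 + 7.30 × 1.210² = 15.46 kg·m².
T = 2π√(15.46/(7.30 × 1.36 × 1.210)) = 7.13 s.

7.13 s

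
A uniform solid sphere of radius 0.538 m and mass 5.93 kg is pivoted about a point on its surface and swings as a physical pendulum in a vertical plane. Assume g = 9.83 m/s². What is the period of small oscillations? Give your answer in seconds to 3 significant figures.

I_cm = (2/5)mr² = 0.6866 kg·m². The pivot is at distance d = 0.538 m from the centre of mass.
By the parallel-axis theorem, I = I_cm + md² = 0.6866 + 1.716 = 2.403 kg·m².
T = 2π√(I/(mgd)) = 2π√(2.403/(5.93 × 9.83 × 0.538)) = 1.74 s.

1.74 s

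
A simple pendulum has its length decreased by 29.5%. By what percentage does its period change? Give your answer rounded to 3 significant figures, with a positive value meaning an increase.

T ∝ √L, so T'/T = √(0.7050) = 0.8396.
Percentage change in T = (0.8396 − 1) × 100% = -16.0%.

-16.0%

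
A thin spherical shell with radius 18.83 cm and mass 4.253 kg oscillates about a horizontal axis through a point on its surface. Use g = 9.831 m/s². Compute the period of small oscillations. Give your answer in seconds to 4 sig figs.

1.123 s

I_cm = (2/3)mr² = 0.10053 kg·m². The pivot is at distance d = 0.1883 m from the centre of mass.
By the parallel-axis theorem, I = I_cm + md² = 0.10053 + 0.15080 = 0.25133 kg·m².
T = 2π√(I/(mgd)) = 2π√(0.25133/(4.253 × 9.831 × 0.1883)) = 1.123 s.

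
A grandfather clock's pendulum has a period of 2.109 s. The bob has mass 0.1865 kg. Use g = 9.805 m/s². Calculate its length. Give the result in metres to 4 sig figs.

From T = 2π√(L/g), L = gT²/(4π²) = 9.805 × 2.1090²/(4π²) = 1.105 m.

1.105 m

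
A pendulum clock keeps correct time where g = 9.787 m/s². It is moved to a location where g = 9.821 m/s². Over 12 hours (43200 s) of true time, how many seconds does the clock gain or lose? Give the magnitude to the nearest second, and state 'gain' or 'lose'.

The clock's period scales as T ∝ 1/√g, so T'/T = √(9.787/9.821) = 0.998268.
In 43200 s of true time the clock registers 43200/0.998268 = 43275.0 s, so it gains 75 s.

gain 75 s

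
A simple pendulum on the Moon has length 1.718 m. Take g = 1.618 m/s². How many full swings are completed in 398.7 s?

61

T = 2π√(L/g) = 2π√(1.718/1.618) = 6.4744 s.
Number of complete oscillations = ⌊398.7/6.4744⌋ = ⌊61.581⌋ = 61.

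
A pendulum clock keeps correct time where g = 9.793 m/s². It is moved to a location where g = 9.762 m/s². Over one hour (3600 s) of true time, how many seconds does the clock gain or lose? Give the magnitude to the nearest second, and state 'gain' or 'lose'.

lose 6 s

The clock's period scales as T ∝ 1/√g, so T'/T = √(9.793/9.762) = 1.00159.
In 3600 s of true time the clock registers 3600/1.00159 = 3594.3 s, so it loses 6 s.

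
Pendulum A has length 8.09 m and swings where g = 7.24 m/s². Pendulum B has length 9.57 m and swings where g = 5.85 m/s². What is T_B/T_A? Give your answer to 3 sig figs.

1.21

T = 2π√(L/g), so T_B/T_A = √((L_B/g_B)/(L_A/g_A)) = √((9.57/5.85)/(8.09/7.24)) = 1.21.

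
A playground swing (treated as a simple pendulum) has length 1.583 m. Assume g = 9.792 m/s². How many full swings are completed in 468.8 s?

T = 2π√(L/g) = 2π√(1.583/9.792) = 2.5263 s.
Number of complete oscillations = ⌊468.8/2.5263⌋ = ⌊185.57⌋ = 185.

185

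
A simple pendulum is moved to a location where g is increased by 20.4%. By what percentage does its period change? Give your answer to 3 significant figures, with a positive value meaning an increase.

T ∝ 1/√g, so T'/T = 1/√(1.204) = 0.9114.
Percentage change in T = (0.9114 − 1) × 100% = -8.86%.

-8.86%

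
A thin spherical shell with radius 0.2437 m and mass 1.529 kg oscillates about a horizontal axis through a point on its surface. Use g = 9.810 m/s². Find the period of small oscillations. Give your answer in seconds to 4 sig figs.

I_cm = (2/3)mr² = 0.060538 kg·m². The pivot is at distance d = 0.2437 m from the centre of mass.
By the parallel-axis theorem, I = I_cm + md² = 0.060538 + 0.090807 = 0.15134 kg·m².
T = 2π√(I/(mgd)) = 2π√(0.15134/(1.529 × 9.810 × 0.2437)) = 1.278 s.

1.278 s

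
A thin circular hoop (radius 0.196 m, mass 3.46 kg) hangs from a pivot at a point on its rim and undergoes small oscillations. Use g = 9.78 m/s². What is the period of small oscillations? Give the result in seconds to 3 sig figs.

I_cm = mr² = 0.1329 kg·m². The pivot is at distance d = 0.196 m from the centre of mass.
By the parallel-axis theorem, I = I_cm + md² = 0.1329 + 0.1329 = 0.2658 kg·m².
T = 2π√(I/(mgd)) = 2π√(0.2658/(3.46 × 9.78 × 0.196)) = 1.26 s.

1.26 s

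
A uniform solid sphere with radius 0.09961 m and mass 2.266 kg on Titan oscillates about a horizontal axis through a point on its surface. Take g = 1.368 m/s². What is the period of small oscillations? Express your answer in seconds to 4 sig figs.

2.006 s

I_cm = (2/5)mr² = 0.0089934 kg·m². The pivot is at distance d = 0.09961 m from the centre of mass.
By the parallel-axis theorem, I = I_cm + md² = 0.0089934 + 0.022484 = 0.031477 kg·m².
T = 2π√(I/(mgd)) = 2π√(0.031477/(2.266 × 1.368 × 0.09961)) = 2.006 s.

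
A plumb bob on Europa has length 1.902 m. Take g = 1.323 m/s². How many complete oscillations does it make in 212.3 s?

T = 2π√(L/g) = 2π√(1.902/1.323) = 7.5336 s.
Number of complete oscillations = ⌊212.3/7.5336⌋ = ⌊28.180⌋ = 28.

28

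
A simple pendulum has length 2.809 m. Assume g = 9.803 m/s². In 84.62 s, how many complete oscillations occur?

25

T = 2π√(L/g) = 2π√(2.809/9.803) = 3.3634 s.
Number of complete oscillations = ⌊84.62/3.3634⌋ = ⌊25.159⌋ = 25.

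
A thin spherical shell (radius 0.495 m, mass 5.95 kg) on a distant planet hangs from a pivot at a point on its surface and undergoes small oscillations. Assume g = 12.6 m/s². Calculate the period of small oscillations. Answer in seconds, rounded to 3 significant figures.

I_cm = (2/3)mr² = 0.9719 kg·m². The pivot is at distance d = 0.495 m from the centre of mass.
By the parallel-axis theorem, I = I_cm + md² = 0.9719 + 1.458 = 2.430 kg·m².
T = 2π√(I/(mgd)) = 2π√(2.430/(5.95 × 12.6 × 0.495)) = 1.61 s.

1.61 s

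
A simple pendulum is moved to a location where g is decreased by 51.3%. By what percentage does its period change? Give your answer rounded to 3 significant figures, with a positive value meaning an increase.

T ∝ 1/√g, so T'/T = 1/√(0.4870) = 1.433.
Percentage change in T = (1.433 − 1) × 100% = 43.3%.

43.3%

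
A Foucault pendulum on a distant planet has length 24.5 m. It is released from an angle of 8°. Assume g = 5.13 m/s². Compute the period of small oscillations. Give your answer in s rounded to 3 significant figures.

T = 2π√(L/g) = 2π√(24.5/5.13) = 2π × 2.185 = 13.7 s.

13.7 s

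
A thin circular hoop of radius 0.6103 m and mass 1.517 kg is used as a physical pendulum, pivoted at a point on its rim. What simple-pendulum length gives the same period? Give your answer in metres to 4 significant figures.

The equivalent simple-pendulum length is L_eq = I/(md), where I is about the pivot and d = 0.61030 m.
I_cm = mR² = 0.56503 kg·m², so I = I_cm + md² = 0.56503 + 0.56503 = 1.1301 kg·m².
L_eq = 1.1301/(1.517 × 0.61030) = 1.221 m.

1.221 m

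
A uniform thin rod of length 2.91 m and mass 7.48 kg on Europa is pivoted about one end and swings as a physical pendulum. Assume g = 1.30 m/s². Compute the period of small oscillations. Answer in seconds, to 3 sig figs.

For a physical pendulum T = 2π√(I/(mgd)), with d = 1.455 m from pivot to centre of mass.
I_cm = mL²/12 = 7.48 × 2.91²/12 = 5.278 kg·m²; I = I_cm + md² = 5.278 + 7.48 × 1.455² = 21.11 kg·m².
T = 2π√(21.11/(7.48 × 1.30 × 1.455)) = 7.68 s.

7.68 s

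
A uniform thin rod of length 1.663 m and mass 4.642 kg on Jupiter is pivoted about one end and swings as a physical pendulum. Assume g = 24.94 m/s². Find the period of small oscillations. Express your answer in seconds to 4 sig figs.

1.325 s

For a physical pendulum T = 2π√(I/(mgd)), with d = 0.83150 m from pivot to centre of mass.
I_cm = mL²/12 = 4.642 × 1.663²/12 = 1.0698 kg·m²; I = I_cm + md² = 1.0698 + 4.642 × 0.83150² = 4.2793 kg·m².
T = 2π√(4.2793/(4.642 × 24.94 × 0.83150)) = 1.325 s.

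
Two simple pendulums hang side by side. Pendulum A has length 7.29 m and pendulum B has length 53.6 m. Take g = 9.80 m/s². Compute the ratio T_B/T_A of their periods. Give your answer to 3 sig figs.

2.71

T ∝ √L, so T_B/T_A = √(L_B/L_A) = √(53.6/7.29) = 2.71.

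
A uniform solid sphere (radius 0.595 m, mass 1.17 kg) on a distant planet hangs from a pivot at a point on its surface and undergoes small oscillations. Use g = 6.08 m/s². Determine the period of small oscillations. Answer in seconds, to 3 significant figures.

2.33 s

I_cm = (2/5)mr² = 0.1657 kg·m². The pivot is at distance d = 0.595 m from the centre of mass.
By the parallel-axis theorem, I = I_cm + md² = 0.1657 + 0.4142 = 0.5799 kg·m².
T = 2π√(I/(mgd)) = 2π√(0.5799/(1.17 × 6.08 × 0.595)) = 2.33 s.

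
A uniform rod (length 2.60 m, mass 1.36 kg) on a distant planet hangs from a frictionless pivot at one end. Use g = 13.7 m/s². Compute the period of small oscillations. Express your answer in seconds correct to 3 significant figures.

For a physical pendulum T = 2π√(I/(mgd)), with d = 1.300 m from pivot to centre of mass.
I_cm = mL²/12 = 1.36 × 2.60²/12 = 0.7661 kg·m²; I = I_cm + md² = 0.7661 + 1.36 × 1.300² = 3.065 kg·m².
T = 2π√(3.065/(1.36 × 13.7 × 1.300)) = 2.23 s.

2.23 s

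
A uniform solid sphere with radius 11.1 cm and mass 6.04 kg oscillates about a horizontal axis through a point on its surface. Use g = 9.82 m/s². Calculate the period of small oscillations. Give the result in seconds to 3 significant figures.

0.790 s

I_cm = (2/5)mr² = 0.02977 kg·m². The pivot is at distance d = 0.111 m from the centre of mass.
By the parallel-axis theorem, I = I_cm + md² = 0.02977 + 0.07442 = 0.1042 kg·m².
T = 2π√(I/(mgd)) = 2π√(0.1042/(6.04 × 9.82 × 0.111)) = 0.790 s.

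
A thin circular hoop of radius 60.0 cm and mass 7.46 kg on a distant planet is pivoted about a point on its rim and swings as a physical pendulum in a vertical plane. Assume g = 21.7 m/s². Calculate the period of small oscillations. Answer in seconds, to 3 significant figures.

I_cm = mr² = 2.686 kg·m². The pivot is at distance d = 0.600 m from the centre of mass.
By the parallel-axis theorem, I = I_cm + md² = 2.686 + 2.686 = 5.371 kg·m².
T = 2π√(I/(mgd)) = 2π√(5.371/(7.46 × 21.7 × 0.600)) = 1.48 s.

1.48 s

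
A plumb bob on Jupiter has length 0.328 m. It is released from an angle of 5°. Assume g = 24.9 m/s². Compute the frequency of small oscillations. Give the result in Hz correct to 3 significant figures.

1.39 Hz

T = 2π√(L/g) = 2π√(0.328/24.9) = 0.7211 s, so f = 1/T = 1.39 Hz.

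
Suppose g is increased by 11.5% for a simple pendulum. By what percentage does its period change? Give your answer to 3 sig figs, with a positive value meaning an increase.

T ∝ 1/√g, so T'/T = 1/√(1.115) = 0.9470.
Percentage change in T = (0.9470 − 1) × 100% = -5.30%.

-5.30%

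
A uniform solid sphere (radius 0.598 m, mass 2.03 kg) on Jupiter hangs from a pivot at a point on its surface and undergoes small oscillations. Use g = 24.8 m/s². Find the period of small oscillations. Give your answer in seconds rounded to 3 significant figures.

1.15 s

I_cm = (2/5)mr² = 0.2904 kg·m². The pivot is at distance d = 0.598 m from the centre of mass.
By the parallel-axis theorem, I = I_cm + md² = 0.2904 + 0.7259 = 1.016 kg·m².
T = 2π√(I/(mgd)) = 2π√(1.016/(2.03 × 24.8 × 0.598)) = 1.15 s.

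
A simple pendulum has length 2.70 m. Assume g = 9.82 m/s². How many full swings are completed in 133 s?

T = 2π√(L/g) = 2π√(2.70/9.82) = 3.295 s.
Number of complete oscillations = ⌊133/3.295⌋ = ⌊40.37⌋ = 40.

40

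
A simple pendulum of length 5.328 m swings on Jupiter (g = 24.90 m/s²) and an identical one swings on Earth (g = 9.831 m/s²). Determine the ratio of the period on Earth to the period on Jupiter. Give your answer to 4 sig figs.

1.591

T ∝ 1/√g, so T₂/T₁ = √(g₁/g₂) = √(24.90/9.831) = 1.591.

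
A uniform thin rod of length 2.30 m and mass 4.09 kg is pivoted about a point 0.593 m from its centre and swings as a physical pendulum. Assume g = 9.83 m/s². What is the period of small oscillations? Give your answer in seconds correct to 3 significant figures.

For a physical pendulum T = 2π√(I/(mgd)), with d = 0.5930 m from pivot to centre of mass.
I_cm = mL²/12 = 4.09 × 2.30²/12 = 1.803 kg·m²; I = I_cm + md² = 1.803 + 4.09 × 0.5930² = 3.241 kg·m².
T = 2π√(3.241/(4.09 × 9.83 × 0.5930)) = 2.32 s.

2.32 s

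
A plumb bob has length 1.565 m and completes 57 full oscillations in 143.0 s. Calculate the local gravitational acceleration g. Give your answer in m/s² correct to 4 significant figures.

T = 143.0/57 = 2.5088 s.
From T = 2π√(L/g), g = 4π²L/T² = 4π² × 1.565/2.5088² = 9.816 m/s².

9.816 m/s²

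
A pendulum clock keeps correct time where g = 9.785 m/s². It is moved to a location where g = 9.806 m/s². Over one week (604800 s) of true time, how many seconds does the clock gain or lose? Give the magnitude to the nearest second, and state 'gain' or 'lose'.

The clock's period scales as T ∝ 1/√g, so T'/T = √(9.785/9.806) = 0.998929.
In 604800 s of true time the clock registers 604800/0.998929 = 605448.6 s, so it gains 649 s.

gain 649 s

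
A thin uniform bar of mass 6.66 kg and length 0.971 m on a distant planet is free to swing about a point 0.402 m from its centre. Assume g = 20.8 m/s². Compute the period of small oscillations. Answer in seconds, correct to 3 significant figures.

For a physical pendulum T = 2π√(I/(mgd)), with d = 0.4020 m from pivot to centre of mass.
I_cm = mL²/12 = 6.66 × 0.971²/12 = 0.5233 kg·m²; I = I_cm + md² = 0.5233 + 6.66 × 0.4020² = 1.600 kg·m².
T = 2π√(1.600/(6.66 × 20.8 × 0.4020)) = 1.06 s.

1.06 s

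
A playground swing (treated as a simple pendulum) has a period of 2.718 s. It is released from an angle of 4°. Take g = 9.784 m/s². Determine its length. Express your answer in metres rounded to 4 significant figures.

From T = 2π√(L/g), L = gT²/(4π²) = 9.784 × 2.7180²/(4π²) = 1.831 m.

1.831 m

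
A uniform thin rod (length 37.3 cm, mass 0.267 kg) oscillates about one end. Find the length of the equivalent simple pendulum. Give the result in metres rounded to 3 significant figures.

The equivalent simple-pendulum length is L_eq = I/(md), where I is about the pivot and d = 0.1865 m.
I_cm = (1/12)mL² = 0.003096 kg·m², so I = I_cm + md² = 0.003096 + 0.009287 = 0.01238 kg·m².
L_eq = 0.01238/(0.267 × 0.1865) = 0.249 m.

0.249 m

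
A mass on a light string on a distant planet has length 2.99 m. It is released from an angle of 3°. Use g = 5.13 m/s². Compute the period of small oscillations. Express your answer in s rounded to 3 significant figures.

T = 2π√(L/g) = 2π√(2.99/5.13) = 2π × 0.7634 = 4.80 s.

4.80 s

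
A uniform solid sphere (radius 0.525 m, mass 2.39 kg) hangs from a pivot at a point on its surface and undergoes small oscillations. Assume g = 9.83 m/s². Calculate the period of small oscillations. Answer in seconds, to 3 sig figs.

1.72 s

I_cm = (2/5)mr² = 0.2635 kg·m². The pivot is at distance d = 0.525 m from the centre of mass.
By the parallel-axis theorem, I = I_cm + md² = 0.2635 + 0.6587 = 0.9222 kg·m².
T = 2π√(I/(mgd)) = 2π√(0.9222/(2.39 × 9.83 × 0.525)) = 1.72 s.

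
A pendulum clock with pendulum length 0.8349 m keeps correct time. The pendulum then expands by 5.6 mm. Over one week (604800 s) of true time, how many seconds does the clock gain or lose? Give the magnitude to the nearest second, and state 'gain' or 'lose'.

T ∝ √L, so T'/T = √(0.84050/0.8349) = 1.00335.
In 604800 s of true time the clock registers 604800/1.00335 = 602781.8 s, so it loses 2018 s.

lose 2018 s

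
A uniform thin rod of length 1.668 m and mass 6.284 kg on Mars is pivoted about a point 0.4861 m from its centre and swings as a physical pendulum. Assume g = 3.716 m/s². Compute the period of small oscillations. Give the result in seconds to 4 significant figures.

3.199 s

For a physical pendulum T = 2π√(I/(mgd)), with d = 0.48610 m from pivot to centre of mass.
I_cm = mL²/12 = 6.284 × 1.668²/12 = 1.4570 kg·m²; I = I_cm + md² = 1.4570 + 6.284 × 0.48610² = 2.9418 kg·m².
T = 2π√(2.9418/(6.284 × 3.716 × 0.48610)) = 3.199 s.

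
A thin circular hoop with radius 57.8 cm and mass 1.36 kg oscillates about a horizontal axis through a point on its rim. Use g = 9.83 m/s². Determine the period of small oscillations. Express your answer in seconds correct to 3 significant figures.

I_cm = mr² = 0.4544 kg·m². The pivot is at distance d = 0.578 m from the centre of mass.
By the parallel-axis theorem, I = I_cm + md² = 0.4544 + 0.4544 = 0.9087 kg·m².
T = 2π√(I/(mgd)) = 2π√(0.9087/(1.36 × 9.83 × 0.578)) = 2.15 s.

2.15 s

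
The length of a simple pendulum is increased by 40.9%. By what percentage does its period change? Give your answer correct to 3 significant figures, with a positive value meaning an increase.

T ∝ √L, so T'/T = √(1.409) = 1.187.
Percentage change in T = (1.187 − 1) × 100% = 18.7%.

18.7%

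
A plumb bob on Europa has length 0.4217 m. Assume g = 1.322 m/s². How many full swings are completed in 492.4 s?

T = 2π√(L/g) = 2π√(0.4217/1.322) = 3.5487 s.
Number of complete oscillations = ⌊492.4/3.5487⌋ = ⌊138.76⌋ = 138.

138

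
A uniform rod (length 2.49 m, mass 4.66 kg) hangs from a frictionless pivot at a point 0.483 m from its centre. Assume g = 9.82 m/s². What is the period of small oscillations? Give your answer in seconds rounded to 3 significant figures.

For a physical pendulum T = 2π√(I/(mgd)), with d = 0.4830 m from pivot to centre of mass.
I_cm = mL²/12 = 4.66 × 2.49²/12 = 2.408 kg·m²; I = I_cm + md² = 2.408 + 4.66 × 0.4830² = 3.495 kg·m².
T = 2π√(3.495/(4.66 × 9.82 × 0.4830)) = 2.50 s.

2.50 s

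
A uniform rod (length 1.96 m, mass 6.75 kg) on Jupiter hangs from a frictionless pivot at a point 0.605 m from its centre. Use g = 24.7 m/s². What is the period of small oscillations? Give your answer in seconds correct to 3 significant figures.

For a physical pendulum T = 2π√(I/(mgd)), with d = 0.6050 m from pivot to centre of mass.
I_cm = mL²/12 = 6.75 × 1.96²/12 = 2.161 kg·m²; I = I_cm + md² = 2.161 + 6.75 × 0.6050² = 4.632 kg·m².
T = 2π√(4.632/(6.75 × 24.7 × 0.6050)) = 1.35 s.

1.35 s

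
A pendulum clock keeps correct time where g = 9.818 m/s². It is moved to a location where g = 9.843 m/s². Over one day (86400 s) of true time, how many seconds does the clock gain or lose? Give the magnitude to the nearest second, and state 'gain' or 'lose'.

The clock's period scales as T ∝ 1/√g, so T'/T = √(9.818/9.843) = 0.998729.
In 86400 s of true time the clock registers 86400/0.998729 = 86509.9 s, so it gains 110 s.

gain 110 s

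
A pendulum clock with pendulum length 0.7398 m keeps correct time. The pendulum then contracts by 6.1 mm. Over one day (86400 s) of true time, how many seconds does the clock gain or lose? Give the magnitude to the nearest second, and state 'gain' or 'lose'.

gain 358 s

T ∝ √L, so T'/T = √(0.73370/0.7398) = 0.995869.
In 86400 s of true time the clock registers 86400/0.995869 = 86758.4 s, so it gains 358 s.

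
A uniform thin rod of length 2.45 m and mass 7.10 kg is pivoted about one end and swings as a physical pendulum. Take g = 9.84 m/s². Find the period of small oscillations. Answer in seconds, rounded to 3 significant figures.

2.56 s

For a physical pendulum T = 2π√(I/(mgd)), with d = 1.225 m from pivot to centre of mass.
I_cm = mL²/12 = 7.10 × 2.45²/12 = 3.551 kg·m²; I = I_cm + md² = 3.551 + 7.10 × 1.225² = 14.21 kg·m².
T = 2π√(14.21/(7.10 × 9.84 × 1.225)) = 2.56 s.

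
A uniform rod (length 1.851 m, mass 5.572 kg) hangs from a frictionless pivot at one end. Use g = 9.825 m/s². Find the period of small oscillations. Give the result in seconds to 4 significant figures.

For a physical pendulum T = 2π√(I/(mgd)), with d = 0.92550 m from pivot to centre of mass.
I_cm = mL²/12 = 5.572 × 1.851²/12 = 1.5909 kg·m²; I = I_cm + md² = 1.5909 + 5.572 × 0.92550² = 6.3636 kg·m².
T = 2π√(6.3636/(5.572 × 9.825 × 0.92550)) = 2.227 s.

2.227 s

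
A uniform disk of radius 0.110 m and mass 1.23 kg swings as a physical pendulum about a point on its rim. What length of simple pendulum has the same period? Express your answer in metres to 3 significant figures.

The equivalent simple-pendulum length is L_eq = I/(md), where I is about the pivot and d = 0.1100 m.
I_cm = ½mR² = 0.007441 kg·m², so I = I_cm + md² = 0.007441 + 0.01488 = 0.02232 kg·m².
L_eq = 0.02232/(1.23 × 0.1100) = 0.165 m.

0.165 m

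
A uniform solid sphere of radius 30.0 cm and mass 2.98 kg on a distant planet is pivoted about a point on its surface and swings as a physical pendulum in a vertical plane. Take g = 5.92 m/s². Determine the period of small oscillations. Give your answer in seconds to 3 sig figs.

I_cm = (2/5)mr² = 0.1073 kg·m². The pivot is at distance d = 0.300 m from the centre of mass.
By the parallel-axis theorem, I = I_cm + md² = 0.1073 + 0.2682 = 0.3755 kg·m².
T = 2π√(I/(mgd)) = 2π√(0.3755/(2.98 × 5.92 × 0.300)) = 1.67 s.

1.67 s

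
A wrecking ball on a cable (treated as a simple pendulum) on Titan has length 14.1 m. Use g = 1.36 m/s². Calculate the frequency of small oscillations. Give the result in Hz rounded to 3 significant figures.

0.0494 Hz

T = 2π√(L/g) = 2π√(14.1/1.36) = 20.23 s, so f = 1/T = 0.0494 Hz.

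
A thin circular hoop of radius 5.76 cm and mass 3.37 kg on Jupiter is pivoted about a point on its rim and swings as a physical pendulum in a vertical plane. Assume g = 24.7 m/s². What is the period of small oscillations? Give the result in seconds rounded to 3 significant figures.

I_cm = mr² = 0.01118 kg·m². The pivot is at distance d = 0.0576 m from the centre of mass.
By the parallel-axis theorem, I = I_cm + md² = 0.01118 + 0.01118 = 0.02236 kg·m².
T = 2π√(I/(mgd)) = 2π√(0.02236/(3.37 × 24.7 × 0.0576)) = 0.429 s.

0.429 s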